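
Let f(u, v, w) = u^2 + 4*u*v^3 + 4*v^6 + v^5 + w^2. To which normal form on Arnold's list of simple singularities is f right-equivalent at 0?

A_{4}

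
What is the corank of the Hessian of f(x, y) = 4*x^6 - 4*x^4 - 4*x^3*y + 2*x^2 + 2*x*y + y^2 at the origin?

0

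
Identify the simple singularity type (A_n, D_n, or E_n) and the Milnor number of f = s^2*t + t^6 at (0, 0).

Type D_{7}, Milnor number mu = 7.

The Hessian of f at 0 has rank 0. Corank 2; j^3 = s^2*t has shape L^2 M (L != M), so D-series; mu = 7 gives D_7.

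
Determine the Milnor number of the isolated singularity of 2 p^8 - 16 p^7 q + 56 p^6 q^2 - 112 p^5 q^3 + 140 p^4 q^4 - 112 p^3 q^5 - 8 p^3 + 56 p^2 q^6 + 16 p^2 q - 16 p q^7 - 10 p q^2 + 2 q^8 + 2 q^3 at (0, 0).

The Hessian of f at 0 has rank 0. Corank 2; j^3 = -2*(p - q)*(2*p - q)^2 has shape L^2 M (L != M), so D-series; mu = 9 gives D_9.

9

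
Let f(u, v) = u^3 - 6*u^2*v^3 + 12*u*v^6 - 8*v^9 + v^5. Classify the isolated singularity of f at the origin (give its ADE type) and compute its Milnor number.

The Hessian of f at 0 has rank 0. Corank 2; j^3 = u^3 is a perfect cube, so E-series; the 5-jet and mu = 8 give E_8.

Type E8, Milnor number mu = 8.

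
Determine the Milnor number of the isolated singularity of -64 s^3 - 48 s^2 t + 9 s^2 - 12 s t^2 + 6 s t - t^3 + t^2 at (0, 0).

The Hessian of f at 0 is [[18, 6], [6, 2]] with rank 1, so corank 1. A Groebner basis of the Jacobian ideal J(f) in C{s,t} is {t^2, s + t/3}; counting standard monomials gives mu = 2. Corank 1: A-series; mu = 2 gives A_2.

2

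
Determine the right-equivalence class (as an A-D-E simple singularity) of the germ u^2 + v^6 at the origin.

A5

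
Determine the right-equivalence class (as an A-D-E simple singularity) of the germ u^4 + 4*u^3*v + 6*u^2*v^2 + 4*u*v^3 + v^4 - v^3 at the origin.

The Hessian of f at 0 has rank 0. Corank 2; j^3 = -v^3 is a perfect cube, so E-series; the 4-jet and mu = 6 give E_6.

E_6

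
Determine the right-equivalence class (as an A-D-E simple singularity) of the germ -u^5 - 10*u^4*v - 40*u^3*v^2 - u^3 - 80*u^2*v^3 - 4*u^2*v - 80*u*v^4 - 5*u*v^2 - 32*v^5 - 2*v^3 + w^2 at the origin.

D6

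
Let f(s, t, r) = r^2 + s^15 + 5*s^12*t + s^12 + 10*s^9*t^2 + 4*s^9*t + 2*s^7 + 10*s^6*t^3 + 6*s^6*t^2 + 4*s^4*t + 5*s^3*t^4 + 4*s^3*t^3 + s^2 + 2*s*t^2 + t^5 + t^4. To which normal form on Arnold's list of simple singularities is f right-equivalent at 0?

A_{4}

The Hessian of f at 0 has rank 2. Corank 1: A-series; mu = 4 gives A_4.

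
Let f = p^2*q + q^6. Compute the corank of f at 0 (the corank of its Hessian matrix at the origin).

2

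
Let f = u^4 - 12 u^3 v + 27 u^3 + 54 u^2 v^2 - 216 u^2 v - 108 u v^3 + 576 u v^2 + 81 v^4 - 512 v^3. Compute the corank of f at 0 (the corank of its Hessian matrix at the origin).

2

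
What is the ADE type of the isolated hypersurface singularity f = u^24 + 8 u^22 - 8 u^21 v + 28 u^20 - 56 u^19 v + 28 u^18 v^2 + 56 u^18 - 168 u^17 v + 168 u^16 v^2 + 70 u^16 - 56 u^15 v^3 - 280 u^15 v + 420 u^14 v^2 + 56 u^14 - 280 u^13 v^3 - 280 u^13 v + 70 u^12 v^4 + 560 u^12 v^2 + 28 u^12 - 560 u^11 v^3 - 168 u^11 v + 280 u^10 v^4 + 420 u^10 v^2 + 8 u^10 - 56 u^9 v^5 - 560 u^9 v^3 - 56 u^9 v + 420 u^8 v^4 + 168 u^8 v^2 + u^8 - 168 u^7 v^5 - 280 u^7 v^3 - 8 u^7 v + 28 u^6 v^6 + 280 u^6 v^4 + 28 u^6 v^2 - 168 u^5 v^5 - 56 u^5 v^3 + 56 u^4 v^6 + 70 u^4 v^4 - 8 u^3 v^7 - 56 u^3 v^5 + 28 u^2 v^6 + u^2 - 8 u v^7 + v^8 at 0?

The Hessian of f at 0 has rank 1. Corank 1: A-series; mu = 7 gives A_7.

A7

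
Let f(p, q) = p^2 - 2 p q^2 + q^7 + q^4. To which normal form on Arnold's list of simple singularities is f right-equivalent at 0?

A6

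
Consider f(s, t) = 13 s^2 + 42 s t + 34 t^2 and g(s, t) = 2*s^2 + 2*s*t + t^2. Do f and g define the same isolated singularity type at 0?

Yes.

The Hessian of f at 0 has rank 2. Corank 0: nondegenerate Morse point, so A_1. The Hessian of g at 0 has rank 2. Corank 0: nondegenerate Morse point, so A_1. Both have type A_1, hence right-equivalent.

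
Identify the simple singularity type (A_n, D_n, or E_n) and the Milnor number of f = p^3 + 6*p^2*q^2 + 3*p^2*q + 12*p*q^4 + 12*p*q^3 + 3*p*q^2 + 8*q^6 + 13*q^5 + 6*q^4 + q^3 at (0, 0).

Type E_8, Milnor number mu = 8.

The Hessian of f at 0 has rank 0. Corank 2; j^3 = (p + q)^3 is a perfect cube, so E-series; the 5-jet and mu = 8 give E_8.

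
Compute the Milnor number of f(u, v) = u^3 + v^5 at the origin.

8

The Hessian of f at 0 is [[0, 0], [0, 0]] with rank 0, so corank 2. A Groebner basis of the Jacobian ideal J(f) in C{u,v} is {v^4, u^2}; counting standard monomials gives mu = 8. Corank 2; j^3 = u^3 is a perfect cube, so E-series; the 5-jet and mu = 8 give E_8.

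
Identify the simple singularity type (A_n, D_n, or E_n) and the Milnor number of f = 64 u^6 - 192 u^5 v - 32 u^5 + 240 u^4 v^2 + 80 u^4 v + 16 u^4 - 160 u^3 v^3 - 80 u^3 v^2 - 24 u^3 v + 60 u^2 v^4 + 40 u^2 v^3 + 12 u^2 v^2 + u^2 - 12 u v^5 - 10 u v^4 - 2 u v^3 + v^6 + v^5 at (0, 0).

Type A_{4}, Milnor number mu = 4.

The Hessian of f at 0 has rank 1. Corank 1: A-series; mu = 4 gives A_4.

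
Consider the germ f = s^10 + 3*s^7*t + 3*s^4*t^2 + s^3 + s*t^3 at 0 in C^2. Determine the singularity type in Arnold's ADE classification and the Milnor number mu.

Type E_{7}, Milnor number mu = 7.

The Hessian of f at 0 has rank 0. Corank 2; j^3 = s^3 is a perfect cube, so E-series; the 4-jet and mu = 7 give E_7.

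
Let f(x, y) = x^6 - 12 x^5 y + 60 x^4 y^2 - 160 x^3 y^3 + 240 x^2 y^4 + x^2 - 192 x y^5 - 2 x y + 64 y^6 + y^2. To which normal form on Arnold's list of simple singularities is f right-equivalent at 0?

The Hessian of f at 0 has rank 1. Corank 1: A-series; mu = 5 gives A_5.

A5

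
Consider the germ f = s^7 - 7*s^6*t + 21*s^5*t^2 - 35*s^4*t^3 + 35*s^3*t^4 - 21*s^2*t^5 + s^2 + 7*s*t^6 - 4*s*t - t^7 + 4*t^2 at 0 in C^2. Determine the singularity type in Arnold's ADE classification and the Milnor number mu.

The Hessian of f at 0 has rank 1. Corank 1: A-series; mu = 6 gives A_6.

Type A_{6}, Milnor number mu = 6.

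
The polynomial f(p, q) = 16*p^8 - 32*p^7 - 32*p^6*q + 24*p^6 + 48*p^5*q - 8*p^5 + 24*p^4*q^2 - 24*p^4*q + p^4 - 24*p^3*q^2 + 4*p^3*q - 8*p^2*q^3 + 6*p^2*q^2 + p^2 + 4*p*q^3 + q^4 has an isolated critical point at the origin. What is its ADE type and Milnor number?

The Hessian of f at 0 has rank 1. Corank 1: A-series; mu = 3 gives A_3.

Type A3, Milnor number mu = 3.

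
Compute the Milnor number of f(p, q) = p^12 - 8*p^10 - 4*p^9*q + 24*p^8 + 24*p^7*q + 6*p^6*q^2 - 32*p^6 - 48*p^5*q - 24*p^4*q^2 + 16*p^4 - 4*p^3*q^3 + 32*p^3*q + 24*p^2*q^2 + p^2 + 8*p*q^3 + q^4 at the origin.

The Hessian of f at 0 has rank 1. Corank 1: A-series; mu = 3 gives A_3.

3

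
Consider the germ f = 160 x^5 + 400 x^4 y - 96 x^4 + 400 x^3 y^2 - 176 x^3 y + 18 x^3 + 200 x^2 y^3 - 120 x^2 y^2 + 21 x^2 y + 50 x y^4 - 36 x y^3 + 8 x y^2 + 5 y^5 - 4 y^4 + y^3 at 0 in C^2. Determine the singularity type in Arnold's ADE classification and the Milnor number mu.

The Hessian of f at 0 has rank 0. Corank 2; j^3 = (2*x + y)*(3*x + y)^2 has shape L^2 M (L != M), so D-series; mu = 6 gives D_6.

Type D6, Milnor number mu = 6.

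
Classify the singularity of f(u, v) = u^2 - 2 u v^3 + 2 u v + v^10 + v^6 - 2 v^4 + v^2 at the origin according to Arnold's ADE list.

The Hessian of f at 0 is [[2, 2], [2, 2]] with rank 1, so corank 1. A Groebner basis of the Jacobian ideal J(f) in C{u,v} is {u^3 + 3*u^2*v + 3*u*v^2 + u + v, -u + v^3 - v}; counting standard monomials gives mu = 9. Corank 1: A-series; mu = 9 gives A_9.

A_{9}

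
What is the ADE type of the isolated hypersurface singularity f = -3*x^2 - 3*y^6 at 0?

A_5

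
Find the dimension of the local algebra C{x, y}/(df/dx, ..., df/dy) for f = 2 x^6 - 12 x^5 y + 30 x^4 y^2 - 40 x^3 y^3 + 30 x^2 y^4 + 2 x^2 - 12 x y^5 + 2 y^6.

5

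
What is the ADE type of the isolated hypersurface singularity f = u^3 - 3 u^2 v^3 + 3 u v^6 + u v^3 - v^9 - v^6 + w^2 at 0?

The Hessian of f at 0 is [[0, 0, 0], [0, 0, 0], [0, 0, 2]] with rank 1, so corank 2. A Groebner basis of the Jacobian ideal J(f) in C{u,v,w} is {u^3, u*v^2, 3*u^2 + v^3, w}; counting standard monomials gives mu = 7. Corank 2; j^3 = u^3 is a perfect cube, so E-series; the 4-jet and mu = 7 give E_7.

E_{7}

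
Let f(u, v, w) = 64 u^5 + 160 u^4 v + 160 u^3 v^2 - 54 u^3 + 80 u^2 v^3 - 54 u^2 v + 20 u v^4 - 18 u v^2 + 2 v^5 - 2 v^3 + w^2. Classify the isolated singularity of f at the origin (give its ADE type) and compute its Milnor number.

The Hessian of f at 0 is [[0, 0, 0], [0, 0, 0], [0, 0, 2]] with rank 1, so corank 2. A Groebner basis of the Jacobian ideal J(f) in C{u,v,w} is {v^5, u*v^3 + 3*v^4/8, u^2 + 2*u*v/3 + v^2/9, w}; counting standard monomials gives mu = 8. Corank 2; j^3 = -2*(3*u + v)^3 is a perfect cube, so E-series; the 5-jet and mu = 8 give E_8.

Type E_8, Milnor number mu = 8.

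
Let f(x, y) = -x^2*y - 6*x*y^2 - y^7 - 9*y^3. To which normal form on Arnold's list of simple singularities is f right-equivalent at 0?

D_8

The Hessian of f at 0 has rank 0. Corank 2; j^3 = -y*(x + 3*y)^2 has shape L^2 M (L != M), so D-series; mu = 8 gives D_8.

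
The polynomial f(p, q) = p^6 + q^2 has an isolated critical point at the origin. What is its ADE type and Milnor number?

Type A_{5}, Milnor number mu = 5.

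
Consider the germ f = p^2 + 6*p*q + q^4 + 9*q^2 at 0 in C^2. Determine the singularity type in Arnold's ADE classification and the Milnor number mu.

Type A_3, Milnor number mu = 3.

The Hessian of f at 0 is [[2, 6], [6, 18]] with rank 1, so corank 1. A Groebner basis of the Jacobian ideal J(f) in C{p,q} is {q^3, p + 3*q}; counting standard monomials gives mu = 3. Corank 1: A-series; mu = 3 gives A_3.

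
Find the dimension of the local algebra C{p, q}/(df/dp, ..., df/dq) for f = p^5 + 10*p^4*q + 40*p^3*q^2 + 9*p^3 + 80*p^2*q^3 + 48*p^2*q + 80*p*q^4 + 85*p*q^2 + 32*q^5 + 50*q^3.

The Hessian of f at 0 has rank 0. Corank 2; j^3 = (p + 2*q)*(3*p + 5*q)^2 has shape L^2 M (L != M), so D-series; mu = 6 gives D_6.

6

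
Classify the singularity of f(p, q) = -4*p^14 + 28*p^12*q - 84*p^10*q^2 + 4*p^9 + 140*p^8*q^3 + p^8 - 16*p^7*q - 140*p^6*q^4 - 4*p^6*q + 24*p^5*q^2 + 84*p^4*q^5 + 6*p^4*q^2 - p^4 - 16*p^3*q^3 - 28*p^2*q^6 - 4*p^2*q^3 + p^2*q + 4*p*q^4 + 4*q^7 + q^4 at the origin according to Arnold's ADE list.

D_5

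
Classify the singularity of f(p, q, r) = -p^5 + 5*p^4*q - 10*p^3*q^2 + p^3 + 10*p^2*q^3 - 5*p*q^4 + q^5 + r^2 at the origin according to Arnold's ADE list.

The Hessian of f at 0 is [[0, 0, 0], [0, 0, 0], [0, 0, 2]] with rank 1, so corank 2. A Groebner basis of the Jacobian ideal J(f) in C{p,q,r} is {q^5, p*q^3 - q^4/4, p^2, r}; counting standard monomials gives mu = 8. Corank 2; j^3 = p^3 is a perfect cube, so E-series; the 5-jet and mu = 8 give E_8.

E_{8}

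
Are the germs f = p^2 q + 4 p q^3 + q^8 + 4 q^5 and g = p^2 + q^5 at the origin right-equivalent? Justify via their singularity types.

The Hessian of f at 0 has rank 0. Corank 2; j^3 = p^2*q has shape L^2 M (L != M), so D-series; mu = 9 gives D_9. The Hessian of g at 0 has rank 1. Corank 1: A-series; mu = 4 gives A_4. f is D_9 but g is A_4, hence not right-equivalent.

No.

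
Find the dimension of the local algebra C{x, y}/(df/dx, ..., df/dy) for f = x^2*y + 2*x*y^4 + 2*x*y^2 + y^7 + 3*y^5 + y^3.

6

The Hessian of f at 0 is [[0, 0], [0, 0]] with rank 0, so corank 2. A Groebner basis of the Jacobian ideal J(f) in C{x,y} is {x*y + y^4 + y^2, x*y^2 + y^3, x^2 - 3*x*y - 4*y^2}; counting standard monomials gives mu = 6. Corank 2; j^3 = y*(x + y)^2 has shape L^2 M (L != M), so D-series; mu = 6 gives D_6.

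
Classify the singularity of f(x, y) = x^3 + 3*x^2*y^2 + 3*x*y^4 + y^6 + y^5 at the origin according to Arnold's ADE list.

E8

The Hessian of f at 0 is [[0, 0], [0, 0]] with rank 0, so corank 2. A Groebner basis of the Jacobian ideal J(f) in C{x,y} is {y^4, x^3, x^2/2 + x*y^2}; counting standard monomials gives mu = 8. Corank 2; j^3 = x^3 is a perfect cube, so E-series; the 5-jet and mu = 8 give E_8.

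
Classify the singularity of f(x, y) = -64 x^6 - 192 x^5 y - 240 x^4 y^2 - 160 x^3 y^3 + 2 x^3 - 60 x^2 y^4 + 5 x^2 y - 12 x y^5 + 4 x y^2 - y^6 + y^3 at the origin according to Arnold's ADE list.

D_7

The Hessian of f at 0 has rank 0. Corank 2; j^3 = (x + y)^2*(2*x + y) has shape L^2 M (L != M), so D-series; mu = 7 gives D_7.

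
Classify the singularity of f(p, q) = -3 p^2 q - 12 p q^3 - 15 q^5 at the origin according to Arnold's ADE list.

The Hessian of f at 0 has rank 0. Corank 2; j^3 = -3*p^2*q has shape L^2 M (L != M), so D-series; mu = 6 gives D_6.

D6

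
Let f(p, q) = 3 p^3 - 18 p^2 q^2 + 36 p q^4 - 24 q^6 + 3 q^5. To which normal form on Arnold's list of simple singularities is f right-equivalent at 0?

E8

The Hessian of f at 0 is [[0, 0], [0, 0]] with rank 0, so corank 2. A Groebner basis of the Jacobian ideal J(f) in C{p,q} is {q^4, p^3, -p^2/4 + p*q^2}; counting standard monomials gives mu = 8. Corank 2; j^3 = 3*p^3 is a perfect cube, so E-series; the 5-jet and mu = 8 give E_8.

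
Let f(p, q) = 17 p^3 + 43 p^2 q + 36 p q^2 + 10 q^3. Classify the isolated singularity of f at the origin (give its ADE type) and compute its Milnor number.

Type D_4, Milnor number mu = 4.

The Hessian of f at 0 is [[0, 0], [0, 0]] with rank 0, so corank 2. A Groebner basis of the Jacobian ideal J(f) in C{p,q} is {q^3, p^2 - 6*q^2/13, p*q + 9*q^2/13}; counting standard monomials gives mu = 4. Corank 2; j^3 = (p + q)*(17*p^2 + 26*p*q + 10*q^2) splits into three distinct lines over C (the quadratic factor has nonzero discriminant), so D_4.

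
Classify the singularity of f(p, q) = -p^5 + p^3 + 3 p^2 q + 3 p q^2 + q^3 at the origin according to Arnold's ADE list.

The Hessian of f at 0 has rank 0. Corank 2; j^3 = (p + q)^3 is a perfect cube, so E-series; the 5-jet and mu = 8 give E_8.

E_8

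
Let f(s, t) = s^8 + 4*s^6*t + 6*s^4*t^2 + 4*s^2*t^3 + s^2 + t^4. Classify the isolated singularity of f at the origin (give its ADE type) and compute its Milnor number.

Type A_3, Milnor number mu = 3.

The Hessian of f at 0 has rank 1. Corank 1: A-series; mu = 3 gives A_3.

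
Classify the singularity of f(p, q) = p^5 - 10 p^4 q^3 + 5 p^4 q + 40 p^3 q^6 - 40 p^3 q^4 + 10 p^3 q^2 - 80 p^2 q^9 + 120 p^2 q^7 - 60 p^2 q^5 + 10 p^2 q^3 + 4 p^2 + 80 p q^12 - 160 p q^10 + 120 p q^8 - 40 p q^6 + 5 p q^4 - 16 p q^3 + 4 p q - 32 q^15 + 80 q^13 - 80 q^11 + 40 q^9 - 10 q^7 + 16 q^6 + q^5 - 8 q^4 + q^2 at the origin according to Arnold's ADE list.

A_{4}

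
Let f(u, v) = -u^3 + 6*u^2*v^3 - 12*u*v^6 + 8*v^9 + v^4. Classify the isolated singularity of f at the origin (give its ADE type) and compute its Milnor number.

Type E_6, Milnor number mu = 6.

The Hessian of f at 0 has rank 0. Corank 2; j^3 = -u^3 is a perfect cube, so E-series; the 4-jet and mu = 6 give E_6.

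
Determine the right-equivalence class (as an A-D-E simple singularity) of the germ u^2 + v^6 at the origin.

A_{5}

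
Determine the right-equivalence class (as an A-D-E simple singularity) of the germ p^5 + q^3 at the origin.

The Hessian of f at 0 has rank 0. Corank 2; j^3 = q^3 is a perfect cube, so E-series; the 5-jet and mu = 8 give E_8.

E8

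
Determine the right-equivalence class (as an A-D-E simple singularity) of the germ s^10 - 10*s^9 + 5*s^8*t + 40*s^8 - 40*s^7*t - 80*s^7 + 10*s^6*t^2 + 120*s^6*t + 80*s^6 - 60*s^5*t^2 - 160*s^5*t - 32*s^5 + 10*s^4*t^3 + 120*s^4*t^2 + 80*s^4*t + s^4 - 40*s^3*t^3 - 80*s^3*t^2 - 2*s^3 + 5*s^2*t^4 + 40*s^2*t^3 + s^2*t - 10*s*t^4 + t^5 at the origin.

D_{6}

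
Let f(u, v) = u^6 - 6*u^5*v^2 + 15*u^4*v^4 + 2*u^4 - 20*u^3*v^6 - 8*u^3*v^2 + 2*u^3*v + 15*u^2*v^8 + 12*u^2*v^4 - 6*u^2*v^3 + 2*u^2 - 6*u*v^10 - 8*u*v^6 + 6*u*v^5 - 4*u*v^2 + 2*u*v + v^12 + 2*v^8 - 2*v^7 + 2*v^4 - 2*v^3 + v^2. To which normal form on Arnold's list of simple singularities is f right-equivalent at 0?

The Hessian of f at 0 is [[4, 2], [2, 2]] with rank 2, so corank 0. A Groebner basis of the Jacobian ideal J(f) in C{u,v} is {u, v}; counting standard monomials gives mu = 1. Corank 0: nondegenerate Morse point, so A_1.

A1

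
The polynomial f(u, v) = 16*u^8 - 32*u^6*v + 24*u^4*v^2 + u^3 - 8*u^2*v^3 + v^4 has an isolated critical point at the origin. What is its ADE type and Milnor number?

The Hessian of f at 0 is [[0, 0], [0, 0]] with rank 0, so corank 2. A Groebner basis of the Jacobian ideal J(f) in C{u,v} is {v^3, u^2}; counting standard monomials gives mu = 6. Corank 2; j^3 = u^3 is a perfect cube, so E-series; the 4-jet and mu = 6 give E_6.

Type E6, Milnor number mu = 6.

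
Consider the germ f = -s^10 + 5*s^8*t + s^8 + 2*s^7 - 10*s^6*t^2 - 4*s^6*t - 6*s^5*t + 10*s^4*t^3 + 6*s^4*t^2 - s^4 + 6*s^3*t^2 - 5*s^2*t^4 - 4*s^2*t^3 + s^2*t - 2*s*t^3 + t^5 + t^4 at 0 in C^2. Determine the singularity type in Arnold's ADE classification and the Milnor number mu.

Type D_{5}, Milnor number mu = 5.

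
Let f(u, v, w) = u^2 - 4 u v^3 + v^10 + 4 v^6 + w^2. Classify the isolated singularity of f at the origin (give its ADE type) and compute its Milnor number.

Type A_9, Milnor number mu = 9.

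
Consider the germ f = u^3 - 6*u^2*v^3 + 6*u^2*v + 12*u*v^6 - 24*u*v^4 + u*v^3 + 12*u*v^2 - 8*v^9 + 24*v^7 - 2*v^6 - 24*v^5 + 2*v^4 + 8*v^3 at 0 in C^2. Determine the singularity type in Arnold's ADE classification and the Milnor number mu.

The Hessian of f at 0 is [[0, 0], [0, 0]] with rank 0, so corank 2. A Groebner basis of the Jacobian ideal J(f) in C{u,v} is {u^3 + 6*u^2*v + 48*u^2 + 192*u*v + 192*v^2, -6*u^2 + u*v^2 - 24*u*v - 24*v^2, 3*u^2 + 12*u*v + v^3 + 12*v^2}; counting standard monomials gives mu = 7. Corank 2; j^3 = (u + 2*v)^3 is a perfect cube, so E-series; the 4-jet and mu = 7 give E_7.

Type E7, Milnor number mu = 7.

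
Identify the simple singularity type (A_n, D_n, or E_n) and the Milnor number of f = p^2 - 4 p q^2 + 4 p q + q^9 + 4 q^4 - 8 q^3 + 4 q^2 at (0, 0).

The Hessian of f at 0 is [[2, 4], [4, 8]] with rank 1, so corank 1. A Groebner basis of the Jacobian ideal J(f) in C{p,q} is {p^4 + 8*p^3*q + 12*p^3 + 40*p^2*q + 20*p^2 + 48*p*q + 8*p + 16*q, -p/2 + q^2 - q}; counting standard monomials gives mu = 8. Corank 1: A-series; mu = 8 gives A_8.

Type A8, Milnor number mu = 8.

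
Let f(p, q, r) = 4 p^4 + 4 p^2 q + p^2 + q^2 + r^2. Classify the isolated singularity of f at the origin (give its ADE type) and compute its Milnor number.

Type A_{1}, Milnor number mu = 1.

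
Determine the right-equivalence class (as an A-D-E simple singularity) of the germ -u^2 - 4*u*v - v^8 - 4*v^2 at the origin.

A_7

The Hessian of f at 0 has rank 1. Corank 1: A-series; mu = 7 gives A_7.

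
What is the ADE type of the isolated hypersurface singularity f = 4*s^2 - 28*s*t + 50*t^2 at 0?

The Hessian of f at 0 is [[8, -28], [-28, 100]] with rank 2, so corank 0. A Groebner basis of the Jacobian ideal J(f) in C{s,t} is {s, t}; counting standard monomials gives mu = 1. Corank 0: nondegenerate Morse point, so A_1.

A_{1}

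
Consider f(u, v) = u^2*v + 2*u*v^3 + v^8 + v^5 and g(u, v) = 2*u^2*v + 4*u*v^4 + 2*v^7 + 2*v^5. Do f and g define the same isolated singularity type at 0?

No.

The Hessian of f at 0 has rank 0. Corank 2; j^3 = u^2*v has shape L^2 M (L != M), so D-series; mu = 9 gives D_9. The Hessian of g at 0 has rank 0. Corank 2; j^3 = 2*u^2*v has shape L^2 M (L != M), so D-series; mu = 6 gives D_6. f is D_9 but g is D_6, hence not right-equivalent.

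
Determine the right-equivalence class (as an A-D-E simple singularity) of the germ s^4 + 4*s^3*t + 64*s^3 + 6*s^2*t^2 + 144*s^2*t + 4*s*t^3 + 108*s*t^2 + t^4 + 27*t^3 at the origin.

The Hessian of f at 0 has rank 0. Corank 2; j^3 = (4*s + 3*t)^3 is a perfect cube, so E-series; the 4-jet and mu = 6 give E_6.

E_{6}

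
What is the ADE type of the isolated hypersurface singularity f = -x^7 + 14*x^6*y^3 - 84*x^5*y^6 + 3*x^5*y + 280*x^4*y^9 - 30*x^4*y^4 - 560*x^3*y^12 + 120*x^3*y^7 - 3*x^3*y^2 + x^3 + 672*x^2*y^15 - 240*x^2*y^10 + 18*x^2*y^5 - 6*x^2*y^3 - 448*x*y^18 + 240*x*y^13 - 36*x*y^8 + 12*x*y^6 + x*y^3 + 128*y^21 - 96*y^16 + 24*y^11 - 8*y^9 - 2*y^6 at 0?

The Hessian of f at 0 has rank 0. Corank 2; j^3 = x^3 is a perfect cube, so E-series; the 4-jet and mu = 7 give E_7.

E_7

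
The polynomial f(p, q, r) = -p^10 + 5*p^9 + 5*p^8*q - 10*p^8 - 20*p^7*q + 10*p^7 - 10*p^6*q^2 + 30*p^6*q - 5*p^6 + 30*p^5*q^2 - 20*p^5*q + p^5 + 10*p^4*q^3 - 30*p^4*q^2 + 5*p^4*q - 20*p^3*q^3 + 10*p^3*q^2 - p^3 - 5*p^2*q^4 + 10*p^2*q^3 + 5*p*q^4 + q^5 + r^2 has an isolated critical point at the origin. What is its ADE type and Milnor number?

Type E_8, Milnor number mu = 8.

The Hessian of f at 0 has rank 1. Corank 2; j^3 = -p^3 is a perfect cube, so E-series; the 5-jet and mu = 8 give E_8.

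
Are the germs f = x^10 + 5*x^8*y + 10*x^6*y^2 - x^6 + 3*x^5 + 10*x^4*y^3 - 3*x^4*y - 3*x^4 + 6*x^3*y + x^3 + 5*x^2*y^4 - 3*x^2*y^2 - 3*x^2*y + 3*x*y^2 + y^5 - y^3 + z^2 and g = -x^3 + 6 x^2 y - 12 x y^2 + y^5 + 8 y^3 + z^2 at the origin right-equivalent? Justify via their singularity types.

The Hessian of f at 0 has rank 1. Corank 2; j^3 = (x - y)^3 is a perfect cube, so E-series; the 5-jet and mu = 8 give E_8. The Hessian of g at 0 has rank 1. Corank 2; j^3 = -(x - 2*y)^3 is a perfect cube, so E-series; the 5-jet and mu = 8 give E_8. Both have type E_8, hence right-equivalent.

Yes.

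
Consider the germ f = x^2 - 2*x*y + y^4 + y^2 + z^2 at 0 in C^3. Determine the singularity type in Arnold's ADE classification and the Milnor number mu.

Type A_3, Milnor number mu = 3.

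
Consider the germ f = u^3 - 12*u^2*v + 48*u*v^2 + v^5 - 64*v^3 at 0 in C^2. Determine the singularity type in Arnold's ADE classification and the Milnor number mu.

Type E_{8}, Milnor number mu = 8.

The Hessian of f at 0 is [[0, 0], [0, 0]] with rank 0, so corank 2. A Groebner basis of the Jacobian ideal J(f) in C{u,v} is {v^4, u^2 - 8*u*v + 16*v^2}; counting standard monomials gives mu = 8. Corank 2; j^3 = (u - 4*v)^3 is a perfect cube, so E-series; the 5-jet and mu = 8 give E_8.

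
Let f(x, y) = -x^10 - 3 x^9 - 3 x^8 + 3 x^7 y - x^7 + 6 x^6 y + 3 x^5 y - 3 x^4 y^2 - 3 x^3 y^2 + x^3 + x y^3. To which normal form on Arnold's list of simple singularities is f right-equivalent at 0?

The Hessian of f at 0 is [[0, 0], [0, 0]] with rank 0, so corank 2. A Groebner basis of the Jacobian ideal J(f) in C{x,y} is {x^3, x*y^2, 3*x^2 + y^3}; counting standard monomials gives mu = 7. Corank 2; j^3 = x^3 is a perfect cube, so E-series; the 4-jet and mu = 7 give E_7.

E7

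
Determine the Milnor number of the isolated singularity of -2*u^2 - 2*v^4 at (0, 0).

3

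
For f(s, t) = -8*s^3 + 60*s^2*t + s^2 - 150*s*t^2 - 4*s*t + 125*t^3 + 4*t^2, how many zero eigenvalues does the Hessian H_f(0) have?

1

Hessian at 0 has rank 1.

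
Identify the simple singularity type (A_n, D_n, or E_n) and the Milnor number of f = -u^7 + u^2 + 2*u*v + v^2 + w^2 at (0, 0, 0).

The Hessian of f at 0 has rank 2. Corank 1: A-series; mu = 6 gives A_6.

Type A6, Milnor number mu = 6.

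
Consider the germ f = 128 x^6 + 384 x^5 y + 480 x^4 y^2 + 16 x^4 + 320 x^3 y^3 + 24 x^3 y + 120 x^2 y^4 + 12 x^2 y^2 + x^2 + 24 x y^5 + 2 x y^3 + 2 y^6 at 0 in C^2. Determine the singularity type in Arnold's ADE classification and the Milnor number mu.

Type A_{5}, Milnor number mu = 5.

The Hessian of f at 0 is [[2, 0], [0, 0]] with rank 1, so corank 1. A Groebner basis of the Jacobian ideal J(f) in C{x,y} is {x*y^2, x + y^3, x^2}; counting standard monomials gives mu = 5. Corank 1: A-series; mu = 5 gives A_5.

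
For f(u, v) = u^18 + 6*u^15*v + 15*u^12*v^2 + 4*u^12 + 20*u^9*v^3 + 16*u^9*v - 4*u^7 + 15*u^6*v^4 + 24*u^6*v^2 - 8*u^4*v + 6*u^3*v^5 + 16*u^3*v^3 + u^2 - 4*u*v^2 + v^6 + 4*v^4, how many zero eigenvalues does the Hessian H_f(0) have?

Hessian at 0 has rank 1.

1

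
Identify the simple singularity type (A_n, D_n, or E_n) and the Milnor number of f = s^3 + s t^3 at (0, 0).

Type E_{7}, Milnor number mu = 7.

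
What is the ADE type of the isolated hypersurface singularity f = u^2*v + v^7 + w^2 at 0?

D_8

The Hessian of f at 0 is [[0, 0, 0], [0, 0, 0], [0, 0, 2]] with rank 1, so corank 2. A Groebner basis of the Jacobian ideal J(f) in C{u,v,w} is {u^2/7 + v^6, u^3, u*v, w}; counting standard monomials gives mu = 8. Corank 2; j^3 = u^2*v has shape L^2 M (L != M), so D-series; mu = 8 gives D_8.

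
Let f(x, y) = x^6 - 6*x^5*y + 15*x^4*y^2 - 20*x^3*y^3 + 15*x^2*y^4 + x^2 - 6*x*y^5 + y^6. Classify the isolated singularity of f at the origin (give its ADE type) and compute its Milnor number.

Type A_{5}, Milnor number mu = 5.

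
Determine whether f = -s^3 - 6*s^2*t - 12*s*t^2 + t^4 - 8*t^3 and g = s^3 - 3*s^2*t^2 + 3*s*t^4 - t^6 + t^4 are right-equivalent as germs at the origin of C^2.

The Hessian of f at 0 has rank 0. Corank 2; j^3 = -(s + 2*t)^3 is a perfect cube, so E-series; the 4-jet and mu = 6 give E_6. The Hessian of g at 0 has rank 0. Corank 2; j^3 = s^3 is a perfect cube, so E-series; the 4-jet and mu = 6 give E_6. Both have type E_6, hence right-equivalent.

Yes.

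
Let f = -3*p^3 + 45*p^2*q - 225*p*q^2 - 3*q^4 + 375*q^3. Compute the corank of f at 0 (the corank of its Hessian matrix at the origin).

The Hessian at 0 is [[0, 0], [0, 0]] of rank 0; hence corank 2.

2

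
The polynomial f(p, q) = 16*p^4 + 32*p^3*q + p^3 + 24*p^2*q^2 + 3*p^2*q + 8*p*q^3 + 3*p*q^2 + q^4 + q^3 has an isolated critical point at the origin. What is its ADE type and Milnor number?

The Hessian of f at 0 has rank 0. Corank 2; j^3 = (p + q)^3 is a perfect cube, so E-series; the 4-jet and mu = 6 give E_6.

Type E_{6}, Milnor number mu = 6.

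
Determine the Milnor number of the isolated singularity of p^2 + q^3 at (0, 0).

2

The Hessian of f at 0 has rank 1. Corank 1: A-series; mu = 2 gives A_2.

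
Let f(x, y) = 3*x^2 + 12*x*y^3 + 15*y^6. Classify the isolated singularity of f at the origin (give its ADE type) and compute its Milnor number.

The Hessian of f at 0 is [[6, 0], [0, 0]] with rank 1, so corank 1. A Groebner basis of the Jacobian ideal J(f) in C{x,y} is {x*y^2, x/2 + y^3, x^2}; counting standard monomials gives mu = 5. Corank 1: A-series; mu = 5 gives A_5.

Type A_5, Milnor number mu = 5.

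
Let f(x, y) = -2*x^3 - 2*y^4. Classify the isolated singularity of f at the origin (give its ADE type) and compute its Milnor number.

The Hessian of f at 0 has rank 0. Corank 2; j^3 = -2*x^3 is a perfect cube, so E-series; the 4-jet and mu = 6 give E_6.

Type E_{6}, Milnor number mu = 6.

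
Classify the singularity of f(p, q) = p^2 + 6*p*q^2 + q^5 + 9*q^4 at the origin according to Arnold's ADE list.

A_{4}

The Hessian of f at 0 is [[2, 0], [0, 0]] with rank 1, so corank 1. A Groebner basis of the Jacobian ideal J(f) in C{p,q} is {p^2, p/3 + q^2}; counting standard monomials gives mu = 4. Corank 1: A-series; mu = 4 gives A_4.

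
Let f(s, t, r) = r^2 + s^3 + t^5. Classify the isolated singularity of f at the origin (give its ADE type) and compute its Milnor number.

Type E_{8}, Milnor number mu = 8.

The Hessian of f at 0 has rank 1. Corank 2; j^3 = s^3 is a perfect cube, so E-series; the 5-jet and mu = 8 give E_8.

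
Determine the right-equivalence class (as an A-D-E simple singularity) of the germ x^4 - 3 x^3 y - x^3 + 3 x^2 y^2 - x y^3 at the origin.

E7

The Hessian of f at 0 has rank 0. Corank 2; j^3 = -x^3 is a perfect cube, so E-series; the 4-jet and mu = 7 give E_7.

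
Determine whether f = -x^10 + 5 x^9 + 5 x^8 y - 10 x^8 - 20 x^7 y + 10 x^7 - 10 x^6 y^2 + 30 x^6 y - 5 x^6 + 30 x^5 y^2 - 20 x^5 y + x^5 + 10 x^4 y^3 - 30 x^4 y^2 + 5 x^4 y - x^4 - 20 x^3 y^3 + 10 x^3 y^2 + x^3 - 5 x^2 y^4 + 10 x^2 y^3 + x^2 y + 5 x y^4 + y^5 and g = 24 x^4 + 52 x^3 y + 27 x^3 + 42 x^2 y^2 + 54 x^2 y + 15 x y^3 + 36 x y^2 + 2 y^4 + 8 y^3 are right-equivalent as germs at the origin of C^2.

No.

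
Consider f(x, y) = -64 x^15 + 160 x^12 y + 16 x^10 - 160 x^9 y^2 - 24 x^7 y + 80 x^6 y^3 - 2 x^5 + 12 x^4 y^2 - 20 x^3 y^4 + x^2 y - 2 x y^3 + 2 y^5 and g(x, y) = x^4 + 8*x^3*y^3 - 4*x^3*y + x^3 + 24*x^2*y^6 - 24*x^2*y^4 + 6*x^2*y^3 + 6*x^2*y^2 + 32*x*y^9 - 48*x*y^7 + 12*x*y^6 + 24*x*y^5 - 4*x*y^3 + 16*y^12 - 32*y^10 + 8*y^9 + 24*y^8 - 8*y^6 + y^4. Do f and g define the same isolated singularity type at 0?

No.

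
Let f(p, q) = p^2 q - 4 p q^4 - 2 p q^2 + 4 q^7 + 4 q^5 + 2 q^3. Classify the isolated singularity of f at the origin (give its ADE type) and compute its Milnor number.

Type D_{4}, Milnor number mu = 4.

The Hessian of f at 0 has rank 0. Corank 2; j^3 = q*(p^2 - 2*p*q + 2*q^2) splits into three distinct lines over C (the quadratic factor has nonzero discriminant), so D_4.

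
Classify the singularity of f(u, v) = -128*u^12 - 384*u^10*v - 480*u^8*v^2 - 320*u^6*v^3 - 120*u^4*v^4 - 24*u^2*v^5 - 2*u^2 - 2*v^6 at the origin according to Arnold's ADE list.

A_5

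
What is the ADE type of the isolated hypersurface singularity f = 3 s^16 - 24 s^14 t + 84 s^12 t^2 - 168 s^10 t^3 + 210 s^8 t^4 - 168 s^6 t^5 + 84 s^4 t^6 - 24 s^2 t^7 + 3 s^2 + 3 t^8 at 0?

The Hessian of f at 0 is [[6, 0], [0, 0]] with rank 1, so corank 1. A Groebner basis of the Jacobian ideal J(f) in C{s,t} is {t^7, s}; counting standard monomials gives mu = 7. Corank 1: A-series; mu = 7 gives A_7.

A7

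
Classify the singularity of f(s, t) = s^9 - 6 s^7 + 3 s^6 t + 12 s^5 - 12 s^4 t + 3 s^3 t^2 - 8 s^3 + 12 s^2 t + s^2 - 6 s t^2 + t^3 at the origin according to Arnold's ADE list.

A_2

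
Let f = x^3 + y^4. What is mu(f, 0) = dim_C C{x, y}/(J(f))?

6

The Hessian of f at 0 is [[0, 0], [0, 0]] with rank 0, so corank 2. A Groebner basis of the Jacobian ideal J(f) in C{x,y} is {y^3, x^2}; counting standard monomials gives mu = 6. Corank 2; j^3 = x^3 is a perfect cube, so E-series; the 4-jet and mu = 6 give E_6.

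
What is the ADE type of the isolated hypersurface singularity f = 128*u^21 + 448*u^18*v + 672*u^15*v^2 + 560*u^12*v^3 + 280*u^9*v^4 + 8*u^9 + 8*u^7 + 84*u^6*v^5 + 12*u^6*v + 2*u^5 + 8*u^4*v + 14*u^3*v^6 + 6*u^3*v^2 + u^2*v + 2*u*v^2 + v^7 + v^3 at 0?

The Hessian of f at 0 has rank 0. Corank 2; j^3 = v*(u + v)^2 has shape L^2 M (L != M), so D-series; mu = 8 gives D_8.

D_8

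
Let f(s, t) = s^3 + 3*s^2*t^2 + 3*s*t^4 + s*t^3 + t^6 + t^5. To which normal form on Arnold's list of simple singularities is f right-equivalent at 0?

E_{7}

The Hessian of f at 0 has rank 0. Corank 2; j^3 = s^3 is a perfect cube, so E-series; the 4-jet and mu = 7 give E_7.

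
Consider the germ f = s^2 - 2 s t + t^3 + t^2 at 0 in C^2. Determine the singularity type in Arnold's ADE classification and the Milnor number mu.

Type A_2, Milnor number mu = 2.

The Hessian of f at 0 has rank 1. Corank 1: A-series; mu = 2 gives A_2.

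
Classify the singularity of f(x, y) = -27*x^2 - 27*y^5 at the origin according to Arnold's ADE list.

A_4

The Hessian of f at 0 has rank 1. Corank 1: A-series; mu = 4 gives A_4.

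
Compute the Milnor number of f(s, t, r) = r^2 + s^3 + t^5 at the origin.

8

The Hessian of f at 0 has rank 1. Corank 2; j^3 = s^3 is a perfect cube, so E-series; the 5-jet and mu = 8 give E_8.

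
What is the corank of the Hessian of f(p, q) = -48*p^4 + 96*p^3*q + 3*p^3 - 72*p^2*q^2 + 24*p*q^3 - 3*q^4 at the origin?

Hessian at 0 has rank 0.

2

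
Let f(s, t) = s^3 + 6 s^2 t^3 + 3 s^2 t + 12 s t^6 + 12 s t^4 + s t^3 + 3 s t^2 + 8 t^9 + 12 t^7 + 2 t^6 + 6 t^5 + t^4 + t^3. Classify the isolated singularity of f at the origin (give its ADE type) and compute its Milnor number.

Type E_{7}, Milnor number mu = 7.

The Hessian of f at 0 is [[0, 0], [0, 0]] with rank 0, so corank 2. A Groebner basis of the Jacobian ideal J(f) in C{s,t} is {s^3 + 3*s^2*t + 6*s^2 + 12*s*t + 6*t^2, -3*s^2 + s*t^2 - 6*s*t - 3*t^2, 3*s^2 + 6*s*t + t^3 + 3*t^2}; counting standard monomials gives mu = 7. Corank 2; j^3 = (s + t)^3 is a perfect cube, so E-series; the 4-jet and mu = 7 give E_7.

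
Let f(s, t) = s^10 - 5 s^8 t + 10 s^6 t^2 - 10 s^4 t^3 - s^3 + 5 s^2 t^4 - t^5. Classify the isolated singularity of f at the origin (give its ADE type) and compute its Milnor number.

Type E8, Milnor number mu = 8.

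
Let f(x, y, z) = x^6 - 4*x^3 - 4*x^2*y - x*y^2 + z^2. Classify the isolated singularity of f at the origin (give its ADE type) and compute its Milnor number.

Type D_{7}, Milnor number mu = 7.

The Hessian of f at 0 has rank 1. Corank 2; j^3 = -x*(2*x + y)^2 has shape L^2 M (L != M), so D-series; mu = 7 gives D_7.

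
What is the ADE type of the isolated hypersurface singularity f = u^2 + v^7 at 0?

The Hessian of f at 0 has rank 1. Corank 1: A-series; mu = 6 gives A_6.

A_6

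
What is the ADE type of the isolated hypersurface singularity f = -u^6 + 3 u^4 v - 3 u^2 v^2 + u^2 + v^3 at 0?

The Hessian of f at 0 is [[2, 0], [0, 0]] with rank 1, so corank 1. A Groebner basis of the Jacobian ideal J(f) in C{u,v} is {v^2, u}; counting standard monomials gives mu = 2. Corank 1: A-series; mu = 2 gives A_2.

A_{2}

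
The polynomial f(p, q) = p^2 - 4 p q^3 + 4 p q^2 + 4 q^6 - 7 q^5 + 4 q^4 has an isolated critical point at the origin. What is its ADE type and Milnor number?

Type A4, Milnor number mu = 4.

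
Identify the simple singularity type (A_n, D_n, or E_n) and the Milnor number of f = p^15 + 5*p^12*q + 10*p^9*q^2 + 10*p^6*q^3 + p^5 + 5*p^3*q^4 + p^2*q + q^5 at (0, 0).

Type D_6, Milnor number mu = 6.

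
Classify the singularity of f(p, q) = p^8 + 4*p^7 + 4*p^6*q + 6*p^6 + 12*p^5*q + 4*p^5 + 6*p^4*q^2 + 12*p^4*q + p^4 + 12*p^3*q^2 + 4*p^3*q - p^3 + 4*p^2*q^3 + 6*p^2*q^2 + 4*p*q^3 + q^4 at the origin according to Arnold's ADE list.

E_{6}

The Hessian of f at 0 is [[0, 0], [0, 0]] with rank 0, so corank 2. A Groebner basis of the Jacobian ideal J(f) in C{p,q} is {q^4, p*q^2 + q^3/3, p^2}; counting standard monomials gives mu = 6. Corank 2; j^3 = -p^3 is a perfect cube, so E-series; the 4-jet and mu = 6 give E_6.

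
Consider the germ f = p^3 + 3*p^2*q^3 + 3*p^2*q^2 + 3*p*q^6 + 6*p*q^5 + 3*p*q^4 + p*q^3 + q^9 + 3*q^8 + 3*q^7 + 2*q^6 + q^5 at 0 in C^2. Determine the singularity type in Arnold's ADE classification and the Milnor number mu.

Type E7, Milnor number mu = 7.

The Hessian of f at 0 is [[0, 0], [0, 0]] with rank 0, so corank 2. A Groebner basis of the Jacobian ideal J(f) in C{p,q} is {-p^2 + q^4 - q^3/3, p^3, p^2*q + p^2/3 + q^3/9, p^2 + p*q^2 + q^3/3}; counting standard monomials gives mu = 7. Corank 2; j^3 = p^3 is a perfect cube, so E-series; the 4-jet and mu = 7 give E_7.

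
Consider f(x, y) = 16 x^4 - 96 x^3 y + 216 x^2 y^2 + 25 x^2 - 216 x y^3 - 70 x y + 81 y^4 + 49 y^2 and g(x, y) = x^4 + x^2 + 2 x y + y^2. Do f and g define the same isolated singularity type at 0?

Yes.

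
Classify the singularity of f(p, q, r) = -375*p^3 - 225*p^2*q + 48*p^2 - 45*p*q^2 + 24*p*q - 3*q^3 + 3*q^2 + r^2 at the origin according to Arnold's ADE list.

The Hessian of f at 0 is [[96, 24, 0], [24, 6, 0], [0, 0, 2]] with rank 2, so corank 1. A Groebner basis of the Jacobian ideal J(f) in C{p,q,r} is {q^2, p + q/4, r}; counting standard monomials gives mu = 2. Corank 1: A-series; mu = 2 gives A_2.

A2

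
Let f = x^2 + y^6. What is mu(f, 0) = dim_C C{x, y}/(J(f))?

5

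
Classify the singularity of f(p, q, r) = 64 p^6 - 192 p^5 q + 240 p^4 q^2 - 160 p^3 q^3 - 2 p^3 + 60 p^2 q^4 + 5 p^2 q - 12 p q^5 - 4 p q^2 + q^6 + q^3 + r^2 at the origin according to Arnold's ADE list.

D_{7}

The Hessian of f at 0 is [[0, 0, 0], [0, 0, 0], [0, 0, 2]] with rank 1, so corank 2. A Groebner basis of the Jacobian ideal J(f) in C{p,q,r} is {p*q/12 + q^5 - q^2/12, p*q^2 - q^3, p^2 - 3*p*q/2 + q^2/2, r}; counting standard monomials gives mu = 7. Corank 2; j^3 = -(p - q)^2*(2*p - q) has shape L^2 M (L != M), so D-series; mu = 7 gives D_7.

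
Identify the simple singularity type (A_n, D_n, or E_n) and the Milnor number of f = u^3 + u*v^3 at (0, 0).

Type E7, Milnor number mu = 7.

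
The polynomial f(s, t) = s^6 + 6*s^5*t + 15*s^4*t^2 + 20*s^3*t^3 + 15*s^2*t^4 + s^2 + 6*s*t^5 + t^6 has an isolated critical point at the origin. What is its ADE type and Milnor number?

The Hessian of f at 0 is [[2, 0], [0, 0]] with rank 1, so corank 1. A Groebner basis of the Jacobian ideal J(f) in C{s,t} is {t^5, s}; counting standard monomials gives mu = 5. Corank 1: A-series; mu = 5 gives A_5.

Type A_5, Milnor number mu = 5.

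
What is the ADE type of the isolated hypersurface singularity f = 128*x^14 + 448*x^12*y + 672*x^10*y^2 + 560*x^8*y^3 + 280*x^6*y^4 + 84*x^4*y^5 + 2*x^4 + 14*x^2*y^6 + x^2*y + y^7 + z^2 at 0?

D_8

The Hessian of f at 0 is [[0, 0, 0], [0, 0, 0], [0, 0, 2]] with rank 1, so corank 2. A Groebner basis of the Jacobian ideal J(f) in C{x,y,z} is {x^2/7 + y^6, x^3, x*y, z}; counting standard monomials gives mu = 8. Corank 2; j^3 = x^2*y has shape L^2 M (L != M), so D-series; mu = 8 gives D_8.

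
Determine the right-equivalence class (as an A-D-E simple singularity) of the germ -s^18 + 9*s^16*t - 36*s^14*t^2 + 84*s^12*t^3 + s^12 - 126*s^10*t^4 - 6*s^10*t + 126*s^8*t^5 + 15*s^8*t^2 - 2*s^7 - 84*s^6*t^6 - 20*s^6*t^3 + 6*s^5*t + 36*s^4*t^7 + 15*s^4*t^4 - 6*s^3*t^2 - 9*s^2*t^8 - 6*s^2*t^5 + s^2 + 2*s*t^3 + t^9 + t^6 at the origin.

The Hessian of f at 0 is [[2, 0], [0, 0]] with rank 1, so corank 1. A Groebner basis of the Jacobian ideal J(f) in C{s,t} is {s^2*t^2, s^3, s + t^3}; counting standard monomials gives mu = 8. Corank 1: A-series; mu = 8 gives A_8.

A8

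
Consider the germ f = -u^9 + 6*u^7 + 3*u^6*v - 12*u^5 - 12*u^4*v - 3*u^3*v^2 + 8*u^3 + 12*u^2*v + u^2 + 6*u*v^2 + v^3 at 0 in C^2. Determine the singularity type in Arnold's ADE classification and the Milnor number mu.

The Hessian of f at 0 has rank 1. Corank 1: A-series; mu = 2 gives A_2.

Type A_2, Milnor number mu = 2.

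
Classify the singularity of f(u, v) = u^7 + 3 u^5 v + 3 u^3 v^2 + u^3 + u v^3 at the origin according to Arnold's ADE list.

E_7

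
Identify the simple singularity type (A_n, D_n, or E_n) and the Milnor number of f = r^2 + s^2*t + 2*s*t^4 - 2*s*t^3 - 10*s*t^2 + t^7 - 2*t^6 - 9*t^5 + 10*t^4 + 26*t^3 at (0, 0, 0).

Type D_4, Milnor number mu = 4.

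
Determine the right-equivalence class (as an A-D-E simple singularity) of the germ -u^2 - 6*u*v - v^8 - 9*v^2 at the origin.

The Hessian of f at 0 has rank 1. Corank 1: A-series; mu = 7 gives A_7.

A7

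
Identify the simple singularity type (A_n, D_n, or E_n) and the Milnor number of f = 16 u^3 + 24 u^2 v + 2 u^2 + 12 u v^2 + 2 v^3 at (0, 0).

Type A_{2}, Milnor number mu = 2.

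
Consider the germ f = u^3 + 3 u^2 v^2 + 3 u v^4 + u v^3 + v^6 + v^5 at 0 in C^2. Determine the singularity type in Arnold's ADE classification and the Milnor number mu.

Type E_{7}, Milnor number mu = 7.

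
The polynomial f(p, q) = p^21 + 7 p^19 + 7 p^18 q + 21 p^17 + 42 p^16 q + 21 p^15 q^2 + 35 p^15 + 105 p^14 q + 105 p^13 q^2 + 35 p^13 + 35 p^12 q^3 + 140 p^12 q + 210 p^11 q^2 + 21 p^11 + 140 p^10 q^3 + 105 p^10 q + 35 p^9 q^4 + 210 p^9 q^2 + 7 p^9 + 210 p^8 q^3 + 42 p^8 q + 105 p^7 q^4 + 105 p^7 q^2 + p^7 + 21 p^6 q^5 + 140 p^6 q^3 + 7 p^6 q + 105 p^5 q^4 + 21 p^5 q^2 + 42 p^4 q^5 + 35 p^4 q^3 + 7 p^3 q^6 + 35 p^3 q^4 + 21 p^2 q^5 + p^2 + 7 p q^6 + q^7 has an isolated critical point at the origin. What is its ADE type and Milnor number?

The Hessian of f at 0 has rank 1. Corank 1: A-series; mu = 6 gives A_6.

Type A_{6}, Milnor number mu = 6.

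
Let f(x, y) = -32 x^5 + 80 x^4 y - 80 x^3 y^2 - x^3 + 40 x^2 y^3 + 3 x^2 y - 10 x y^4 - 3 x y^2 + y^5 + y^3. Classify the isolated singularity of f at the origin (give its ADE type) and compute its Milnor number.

The Hessian of f at 0 has rank 0. Corank 2; j^3 = -(x - y)^3 is a perfect cube, so E-series; the 5-jet and mu = 8 give E_8.

Type E_8, Milnor number mu = 8.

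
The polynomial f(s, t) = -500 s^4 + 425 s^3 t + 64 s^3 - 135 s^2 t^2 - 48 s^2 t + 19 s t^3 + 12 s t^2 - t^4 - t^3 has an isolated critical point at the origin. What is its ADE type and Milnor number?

Type E7, Milnor number mu = 7.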